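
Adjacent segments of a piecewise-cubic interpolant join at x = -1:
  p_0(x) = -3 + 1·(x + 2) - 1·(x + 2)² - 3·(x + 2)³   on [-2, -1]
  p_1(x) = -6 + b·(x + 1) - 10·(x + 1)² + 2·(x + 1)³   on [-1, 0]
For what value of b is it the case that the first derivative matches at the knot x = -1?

-10

p_0'(x) = 1 - 2·(x + 2) - 9·(x + 2)², so p_0'(-1) = -10. On the right, p_1'(-1) = b, so b = -10.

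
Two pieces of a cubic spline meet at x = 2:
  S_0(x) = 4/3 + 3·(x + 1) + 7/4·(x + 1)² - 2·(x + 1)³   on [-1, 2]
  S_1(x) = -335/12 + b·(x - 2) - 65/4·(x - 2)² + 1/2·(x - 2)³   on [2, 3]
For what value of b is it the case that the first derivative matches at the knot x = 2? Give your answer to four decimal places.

S_0'(x) = 3 + 7/2·(x + 1) - 6·(x + 1)², so S_0'(2) = -81/2. On the right, S_1'(2) = b, so b = -81/2.

-40.5000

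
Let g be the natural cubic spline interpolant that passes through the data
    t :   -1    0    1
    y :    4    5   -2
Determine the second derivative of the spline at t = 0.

-12

Write M_i for g''(x_i). With h_i = 1, 1 and divided differences Δ_i = 1, -7, the continuity of g' gives the tridiagonal system
  1·M_0 + 4·M_1 + 1·M_2 = 6(Δ_1 - Δ_0) = -48
Natural end conditions: M_0 = M_2 = 0.
Solving the tridiagonal system: M_0 = 0, M_1 = -12, M_2 = 0.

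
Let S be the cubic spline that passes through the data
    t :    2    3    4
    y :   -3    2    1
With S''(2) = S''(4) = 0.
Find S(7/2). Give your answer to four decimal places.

Let M_i = S''(x_i). Step sizes h_i = 1, 1; slopes of the chords Δ_i = (y_(i+1) - y_i)/h_i = 5, -1.
  1·M_0 + 4·M_1 + 1·M_2 = 6(Δ_1 - Δ_0) = -36
Natural end conditions: M_0 = M_2 = 0.
Solving the tridiagonal system: M_0 = 0, M_1 = -9, M_2 = 0.
On [3, 4], S(t) = 2 + 2·(t - 3) - 9/2·(t - 3)² + 3/2·(t - 3)³.
With (t - 3) = 1/2: S(7/2) = 33/16.

2.0625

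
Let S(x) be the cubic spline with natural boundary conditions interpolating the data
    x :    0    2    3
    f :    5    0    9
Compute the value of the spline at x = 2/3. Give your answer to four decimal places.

Let m_i = S''(x_i). Step sizes h_i = 2, 1; slopes of the chords Δ_i = (y_(i+1) - y_i)/h_i = -5/2, 9.
  2·m_0 + 6·m_1 + 1·m_2 = 6(Δ_1 - Δ_0) = 69
Natural end conditions: m_0 = m_2 = 0.
Forward elimination and back-substitution give m_0 = 0, m_1 = 23/2, m_2 = 0.
On [0, 2], S(x) = 5 - 19/3·x + 0·x² + 23/24·x³.
With x = 2/3: S(2/3) = 86/81.

1.0617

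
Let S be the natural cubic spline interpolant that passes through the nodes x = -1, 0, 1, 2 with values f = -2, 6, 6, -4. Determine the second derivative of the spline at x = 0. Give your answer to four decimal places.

Put m_i = S'' at the i-th knot. Here h = (1, 1, 1) and Δ = (8, 0, -10), so the interior equations h_(i-1)·m_(i-1) + 2(h_(i-1)+h_i)·m_i + h_i·m_(i+1) = 6(Δ_i − Δ_(i-1)) read
  1·m_0 + 4·m_1 + 1·m_2 = 6(Δ_1 - Δ_0) = -48
  1·m_1 + 4·m_2 + 1·m_3 = 6(Δ_2 - Δ_1) = -60
Natural end conditions: m_0 = m_3 = 0.
Hence m_0 = 0, m_1 = -44/5, m_2 = -64/5, m_3 = 0.

-8.8000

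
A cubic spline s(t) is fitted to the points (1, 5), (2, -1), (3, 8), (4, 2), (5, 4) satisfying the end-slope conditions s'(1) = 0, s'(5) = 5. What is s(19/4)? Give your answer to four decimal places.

With m_i denoting the second derivative at x_i, h_i = 1, 1, 1, 1, and Δ_i = (y_(i+1) − y_i)/h_i = -6, 9, -6, 2:
  1·m_0 + 4·m_1 + 1·m_2 = 6(Δ_1 - Δ_0) = 90
  1·m_1 + 4·m_2 + 1·m_3 = 6(Δ_2 - Δ_1) = -90
  1·m_2 + 4·m_3 + 1·m_4 = 6(Δ_3 - Δ_2) = 48
Clamped end conditions give two more equations: 2h_0·m_0 + h_0·m_1 = 6(Δ_0 - s'(1)) = -36 and h_3·m_3 + 2h_3·m_4 = 6(s'(5) - Δ_3) = 18.
Solving the tridiagonal system: m_0 = -545/14, m_1 = 293/7, m_2 = -77/2, m_3 = 155/7, m_4 = -29/14.
On [4, 5], s(t) = 2 - 141/28·(t - 4) + 155/14·(t - 4)² - 113/28·(t - 4)³.
With (t - 4) = 3/4: s(19/4) = 4925/1792.

2.7483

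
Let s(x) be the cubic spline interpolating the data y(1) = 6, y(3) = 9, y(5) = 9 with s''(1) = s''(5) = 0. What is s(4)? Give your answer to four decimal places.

9.2813

Let M_i = s''(x_i). Step sizes h_i = 2, 2; slopes of the chords Δ_i = (y_(i+1) - y_i)/h_i = 3/2, 0.
  2·M_0 + 8·M_1 + 2·M_2 = 6(Δ_1 - Δ_0) = -9
Natural end conditions: M_0 = M_2 = 0.
Hence M_0 = 0, M_1 = -9/8, M_2 = 0.
On [3, 5], s(x) = 9 + 3/4·(x - 3) - 9/16·(x - 3)² + 3/32·(x - 3)³.
With (x - 3) = 1: s(4) = 297/32.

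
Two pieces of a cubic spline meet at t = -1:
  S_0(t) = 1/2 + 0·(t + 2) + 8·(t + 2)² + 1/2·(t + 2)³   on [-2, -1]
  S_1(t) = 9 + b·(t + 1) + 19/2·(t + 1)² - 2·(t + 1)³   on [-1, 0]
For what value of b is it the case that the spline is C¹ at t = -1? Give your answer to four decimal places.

17.5000

S_0'(t) = 0 + 16·(t + 2) + 3/2·(t + 2)², so S_0'(-1) = 35/2. On the right, S_1'(-1) = b, so b = 35/2.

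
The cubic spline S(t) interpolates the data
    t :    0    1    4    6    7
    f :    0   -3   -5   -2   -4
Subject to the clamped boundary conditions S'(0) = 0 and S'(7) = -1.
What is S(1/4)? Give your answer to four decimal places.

With M_i denoting the second derivative at x_i, h_i = 1, 3, 2, 1, and Δ_i = (y_(i+1) − y_i)/h_i = -3, -2/3, 3/2, -2:
  1·M_0 + 8·M_1 + 3·M_2 = 6(Δ_1 - Δ_0) = 14
  3·M_1 + 10·M_2 + 2·M_3 = 6(Δ_2 - Δ_1) = 13
  2·M_2 + 6·M_3 + 1·M_4 = 6(Δ_3 - Δ_2) = -21
Clamped end conditions give two more equations: 2h_0·M_0 + h_0·M_1 = 6(Δ_0 - S'(0)) = -18 and h_3·M_3 + 2h_3·M_4 = 6(S'(7) - Δ_3) = 6.
Forward elimination and back-substitution give M_0 = -1513/148, M_1 = 181/74, M_2 = 689/444, M_3 = -547/111, M_4 = 1213/222.
On [0, 1], S(t) = 0 + 0·t - 1513/296·t² + 625/296·t³.
With t = 1/4: S(1/4) = -5427/18944.

-0.2865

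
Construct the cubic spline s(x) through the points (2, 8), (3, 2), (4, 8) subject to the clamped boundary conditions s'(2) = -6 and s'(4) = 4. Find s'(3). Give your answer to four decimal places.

0.5000

Let m_i = s''(x_i). Step sizes h_i = 1, 1; slopes of the chords Δ_i = (y_(i+1) - y_i)/h_i = -6, 6.
  1·m_0 + 4·m_1 + 1·m_2 = 6(Δ_1 - Δ_0) = 72
Clamped end conditions give two more equations: 2h_0·m_0 + h_0·m_1 = 6(Δ_0 - s'(2)) = 0 and h_1·m_1 + 2h_1·m_2 = 6(s'(4) - Δ_1) = -12.
Forward elimination and back-substitution give m_0 = -13, m_1 = 26, m_2 = -19.
On [3, 4], s'(x) = b_1 + 2c_1·(x - 3) + 3d_1·(x - 3)² with b_1 = Δ_1 - h_1(2m_1 + m_2)/6 = 1/2, c_1 = m_1/2 = 13, d_1 = (m_2 - m_1)/(6h_1) = -15/2. So s'(3) = 1/2.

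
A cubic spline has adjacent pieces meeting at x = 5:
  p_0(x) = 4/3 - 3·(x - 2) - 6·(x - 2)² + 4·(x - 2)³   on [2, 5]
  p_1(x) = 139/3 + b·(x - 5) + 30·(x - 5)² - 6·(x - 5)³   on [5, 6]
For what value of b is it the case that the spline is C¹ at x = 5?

p_0'(x) = -3 - 12·(x - 2) + 12·(x - 2)², so p_0'(5) = 69. On the right, p_1'(5) = b, so b = 69.

69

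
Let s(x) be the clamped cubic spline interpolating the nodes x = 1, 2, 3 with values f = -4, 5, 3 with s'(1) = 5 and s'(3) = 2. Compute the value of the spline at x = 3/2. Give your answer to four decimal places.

With m_i denoting the second derivative at x_i, h_i = 1, 1, and Δ_i = (y_(i+1) − y_i)/h_i = 9, -2:
  1·m_0 + 4·m_1 + 1·m_2 = 6(Δ_1 - Δ_0) = -66
Clamped end conditions give two more equations: 2h_0·m_0 + h_0·m_1 = 6(Δ_0 - s'(1)) = 24 and h_1·m_1 + 2h_1·m_2 = 6(s'(3) - Δ_1) = 24.
Solving: m_0 = 27, m_1 = -30, m_2 = 27.
On [1, 2], s(x) = -4 + 5·(x - 1) + 27/2·(x - 1)² - 19/2·(x - 1)³.
With (x - 1) = 1/2: s(3/2) = 11/16.

0.6875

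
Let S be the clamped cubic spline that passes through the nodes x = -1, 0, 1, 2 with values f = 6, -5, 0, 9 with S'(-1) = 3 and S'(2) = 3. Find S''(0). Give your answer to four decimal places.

Write M_i for S''(x_i). With h_i = 1, 1, 1 and divided differences Δ_i = -11, 5, 9, the continuity of S' gives the tridiagonal system
  1·M_0 + 4·M_1 + 1·M_2 = 6(Δ_1 - Δ_0) = 96
  1·M_1 + 4·M_2 + 1·M_3 = 6(Δ_2 - Δ_1) = 24
Clamped end conditions give two more equations: 2h_0·M_0 + h_0·M_1 = 6(Δ_0 - S'(-1)) = -84 and h_2·M_2 + 2h_2·M_3 = 6(S'(2) - Δ_2) = -36.
Solving the tridiagonal system: M_0 = -308/5, M_1 = 196/5, M_2 = 4/5, M_3 = -92/5.

39.2000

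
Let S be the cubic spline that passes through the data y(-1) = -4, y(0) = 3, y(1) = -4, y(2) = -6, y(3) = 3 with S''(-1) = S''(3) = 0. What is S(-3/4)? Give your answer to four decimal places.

-1.3334

Write M_i for S''(x_i). With h_i = 1, 1, 1, 1 and divided differences Δ_i = 7, -7, -2, 9, the continuity of S' gives the tridiagonal system
  1·M_0 + 4·M_1 + 1·M_2 = 6(Δ_1 - Δ_0) = -84
  1·M_1 + 4·M_2 + 1·M_3 = 6(Δ_2 - Δ_1) = 30
  1·M_2 + 4·M_3 + 1·M_4 = 6(Δ_3 - Δ_2) = 66
Natural end conditions: M_0 = M_4 = 0.
Solving: M_0 = 0, M_1 = -657/28, M_2 = 69/7, M_3 = 393/28, M_4 = 0.
On [-1, 0], S(x) = -4 + 611/56·(x + 1) + 0·(x + 1)² - 219/56·(x + 1)³.
With (x + 1) = 1/4: S(-3/4) = -4779/3584.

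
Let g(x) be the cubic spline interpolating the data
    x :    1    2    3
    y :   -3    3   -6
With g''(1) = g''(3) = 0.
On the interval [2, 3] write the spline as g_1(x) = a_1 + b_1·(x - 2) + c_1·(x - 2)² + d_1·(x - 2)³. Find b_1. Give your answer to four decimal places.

Let m_i = g''(x_i). Step sizes h_i = 1, 1; slopes of the chords Δ_i = (y_(i+1) - y_i)/h_i = 6, -9.
  1·m_0 + 4·m_1 + 1·m_2 = 6(Δ_1 - Δ_0) = -90
Natural end conditions: m_0 = m_2 = 0.
Solving the tridiagonal system: m_0 = 0, m_1 = -45/2, m_2 = 0.
On [2, 3], with g_1(x) = a_1 + b_1·(x - 2) + c_1·(x - 2)² + d_1·(x - 2)³: c_1 = m_1/2 = -45/4, d_1 = (m_2 - m_1)/(6h_1) = 15/4, b_1 = Δ_1 - h_1(2m_1 + m_2)/6 = -3/2.

-1.5000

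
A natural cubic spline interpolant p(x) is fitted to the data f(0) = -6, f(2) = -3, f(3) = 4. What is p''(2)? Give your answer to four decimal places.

Let M_i = p''(x_i). Step sizes h_i = 2, 1; slopes of the chords Δ_i = (y_(i+1) - y_i)/h_i = 3/2, 7.
  2·M_0 + 6·M_1 + 1·M_2 = 6(Δ_1 - Δ_0) = 33
Natural end conditions: M_0 = M_2 = 0.
Forward elimination and back-substitution give M_0 = 0, M_1 = 11/2, M_2 = 0.

5.5000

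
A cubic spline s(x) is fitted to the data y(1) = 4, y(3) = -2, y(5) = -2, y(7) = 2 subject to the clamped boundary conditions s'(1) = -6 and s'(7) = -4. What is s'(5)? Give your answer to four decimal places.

2.8667

Put M_i = s'' at the i-th knot. Here h = (2, 2, 2) and Δ = (-3, 0, 2), so the interior equations h_(i-1)·M_(i-1) + 2(h_(i-1)+h_i)·M_i + h_i·M_(i+1) = 6(Δ_i − Δ_(i-1)) read
  2·M_0 + 8·M_1 + 2·M_2 = 6(Δ_1 - Δ_0) = 18
  2·M_1 + 8·M_2 + 2·M_3 = 6(Δ_2 - Δ_1) = 12
Clamped end conditions give two more equations: 2h_0·M_0 + h_0·M_1 = 6(Δ_0 - s'(1)) = 18 and h_2·M_2 + 2h_2·M_3 = 6(s'(7) - Δ_2) = -36.
Hence M_0 = 67/15, M_1 = 1/15, M_2 = 64/15, M_3 = -167/15.
On [5, 7], s'(x) = b_2 + 2c_2·(x - 5) + 3d_2·(x - 5)² with b_2 = Δ_2 - h_2(2M_2 + M_3)/6 = 43/15, c_2 = M_2/2 = 32/15, d_2 = (M_3 - M_2)/(6h_2) = -77/60. So s'(5) = 43/15.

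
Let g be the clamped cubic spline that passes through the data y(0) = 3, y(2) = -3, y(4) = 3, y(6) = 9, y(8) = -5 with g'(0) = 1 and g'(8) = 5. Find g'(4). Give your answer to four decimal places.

With M_i denoting the second derivative at x_i, h_i = 2, 2, 2, 2, and Δ_i = (y_(i+1) − y_i)/h_i = -3, 3, 3, -7:
  2·M_0 + 8·M_1 + 2·M_2 = 6(Δ_1 - Δ_0) = 36
  2·M_1 + 8·M_2 + 2·M_3 = 6(Δ_2 - Δ_1) = 0
  2·M_2 + 8·M_3 + 2·M_4 = 6(Δ_3 - Δ_2) = -60
Clamped end conditions give two more equations: 2h_0·M_0 + h_0·M_1 = 6(Δ_0 - g'(0)) = -24 and h_3·M_3 + 2h_3·M_4 = 6(g'(8) - Δ_3) = 72.
Hence M_0 = -64/7, M_1 = 44/7, M_2 = 2, M_3 = -100/7, M_4 = 176/7.
On [4, 6], g'(x) = b_2 + 2c_2·(x - 4) + 3d_2·(x - 4)² with b_2 = Δ_2 - h_2(2M_2 + M_3)/6 = 45/7, c_2 = M_2/2 = 1, d_2 = (M_3 - M_2)/(6h_2) = -19/14. So g'(4) = 45/7.

6.4286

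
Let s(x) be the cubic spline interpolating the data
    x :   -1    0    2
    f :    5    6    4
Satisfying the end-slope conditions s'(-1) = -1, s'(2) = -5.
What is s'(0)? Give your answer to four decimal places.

Write M_i for s''(x_i). With h_i = 1, 2 and divided differences Δ_i = 1, -1, the continuity of s' gives the tridiagonal system
  1·M_0 + 6·M_1 + 2·M_2 = 6(Δ_1 - Δ_0) = -12
Clamped end conditions give two more equations: 2h_0·M_0 + h_0·M_1 = 6(Δ_0 - s'(-1)) = 12 and h_1·M_1 + 2h_1·M_2 = 6(s'(2) - Δ_1) = -24.
Forward elimination and back-substitution give M_0 = 20/3, M_1 = -4/3, M_2 = -16/3.
On [0, 2], s'(x) = b_1 + 2c_1·x + 3d_1·x² with b_1 = Δ_1 - h_1(2M_1 + M_2)/6 = 5/3, c_1 = M_1/2 = -2/3, d_1 = (M_2 - M_1)/(6h_1) = -1/3. So s'(0) = 5/3.

1.6667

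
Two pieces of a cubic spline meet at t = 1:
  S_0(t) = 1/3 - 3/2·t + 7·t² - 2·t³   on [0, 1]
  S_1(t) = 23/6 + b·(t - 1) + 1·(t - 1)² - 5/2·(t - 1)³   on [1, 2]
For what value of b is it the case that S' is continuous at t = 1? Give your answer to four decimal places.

6.5000

S_0'(t) = -3/2 + 14·t - 6·t², so S_0'(1) = 13/2. On the right, S_1'(1) = b, so b = 13/2.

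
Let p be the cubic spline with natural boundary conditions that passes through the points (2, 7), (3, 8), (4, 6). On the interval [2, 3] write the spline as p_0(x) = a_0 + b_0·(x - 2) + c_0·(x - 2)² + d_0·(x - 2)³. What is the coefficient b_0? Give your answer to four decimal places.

1.7500

Let M_i = p''(x_i). Step sizes h_i = 1, 1; slopes of the chords Δ_i = (y_(i+1) - y_i)/h_i = 1, -2.
  1·M_0 + 4·M_1 + 1·M_2 = 6(Δ_1 - Δ_0) = -18
Natural end conditions: M_0 = M_2 = 0.
Hence M_0 = 0, M_1 = -9/2, M_2 = 0.
On [2, 3], with p_0(x) = a_0 + b_0·(x - 2) + c_0·(x - 2)² + d_0·(x - 2)³: c_0 = M_0/2 = 0, d_0 = (M_1 - M_0)/(6h_0) = -3/4, b_0 = Δ_0 - h_0(2M_0 + M_1)/6 = 7/4.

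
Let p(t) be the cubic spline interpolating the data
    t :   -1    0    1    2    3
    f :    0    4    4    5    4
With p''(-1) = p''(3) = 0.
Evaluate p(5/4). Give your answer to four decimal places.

Put M_i = p'' at the i-th knot. Here h = (1, 1, 1, 1) and Δ = (4, 0, 1, -1), so the interior equations h_(i-1)·M_(i-1) + 2(h_(i-1)+h_i)·M_i + h_i·M_(i+1) = 6(Δ_i − Δ_(i-1)) read
  1·M_0 + 4·M_1 + 1·M_2 = 6(Δ_1 - Δ_0) = -24
  1·M_1 + 4·M_2 + 1·M_3 = 6(Δ_2 - Δ_1) = 6
  1·M_2 + 4·M_3 + 1·M_4 = 6(Δ_3 - Δ_2) = -12
Natural end conditions: M_0 = M_4 = 0.
Forward elimination and back-substitution give M_0 = 0, M_1 = -99/14, M_2 = 30/7, M_3 = -57/14, M_4 = 0.
On [1, 2], p(t) = 4 + 1/4·(t - 1) + 15/7·(t - 1)² - 39/28·(t - 1)³.
With (t - 1) = 1/4: p(5/4) = 7481/1792.

4.1747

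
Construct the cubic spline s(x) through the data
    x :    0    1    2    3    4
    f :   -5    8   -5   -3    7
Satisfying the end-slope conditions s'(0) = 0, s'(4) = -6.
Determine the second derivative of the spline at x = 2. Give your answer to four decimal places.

34.5000

With m_i denoting the second derivative at x_i, h_i = 1, 1, 1, 1, and Δ_i = (y_(i+1) − y_i)/h_i = 13, -13, 2, 10:
  1·m_0 + 4·m_1 + 1·m_2 = 6(Δ_1 - Δ_0) = -156
  1·m_1 + 4·m_2 + 1·m_3 = 6(Δ_2 - Δ_1) = 90
  1·m_2 + 4·m_3 + 1·m_4 = 6(Δ_3 - Δ_2) = 48
Clamped end conditions give two more equations: 2h_0·m_0 + h_0·m_1 = 6(Δ_0 - s'(0)) = 78 and h_3·m_3 + 2h_3·m_4 = 6(s'(4) - Δ_3) = -96.
Solving the tridiagonal system: m_0 = 1005/14, m_1 = -459/7, m_2 = 69/2, m_3 = 123/7, m_4 = -795/14.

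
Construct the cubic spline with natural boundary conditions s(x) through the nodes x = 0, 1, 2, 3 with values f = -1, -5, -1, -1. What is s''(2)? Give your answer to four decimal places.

Let M_i = s''(x_i). Step sizes h_i = 1, 1, 1; slopes of the chords Δ_i = (y_(i+1) - y_i)/h_i = -4, 4, 0.
  1·M_0 + 4·M_1 + 1·M_2 = 6(Δ_1 - Δ_0) = 48
  1·M_1 + 4·M_2 + 1·M_3 = 6(Δ_2 - Δ_1) = -24
Natural end conditions: M_0 = M_3 = 0.
Forward elimination and back-substitution give M_0 = 0, M_1 = 72/5, M_2 = -48/5, M_3 = 0.

-9.6000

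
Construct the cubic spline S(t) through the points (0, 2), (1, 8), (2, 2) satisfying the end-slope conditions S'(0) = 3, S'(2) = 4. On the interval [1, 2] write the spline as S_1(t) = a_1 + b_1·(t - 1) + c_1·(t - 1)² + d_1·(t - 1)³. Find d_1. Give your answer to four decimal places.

Let M_i = S''(x_i). Step sizes h_i = 1, 1; slopes of the chords Δ_i = (y_(i+1) - y_i)/h_i = 6, -6.
  1·M_0 + 4·M_1 + 1·M_2 = 6(Δ_1 - Δ_0) = -72
Clamped end conditions give two more equations: 2h_0·M_0 + h_0·M_1 = 6(Δ_0 - S'(0)) = 18 and h_1·M_1 + 2h_1·M_2 = 6(S'(2) - Δ_1) = 60.
Hence M_0 = 55/2, M_1 = -37, M_2 = 97/2.
On [1, 2], with S_1(t) = a_1 + b_1·(t - 1) + c_1·(t - 1)² + d_1·(t - 1)³: c_1 = M_1/2 = -37/2, d_1 = (M_2 - M_1)/(6h_1) = 57/4, b_1 = Δ_1 - h_1(2M_1 + M_2)/6 = -7/4.

14.2500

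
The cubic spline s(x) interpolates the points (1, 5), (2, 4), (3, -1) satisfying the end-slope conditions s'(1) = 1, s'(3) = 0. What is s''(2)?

Write m_i for s''(x_i). With h_i = 1, 1 and divided differences Δ_i = -1, -5, the continuity of s' gives the tridiagonal system
  1·m_0 + 4·m_1 + 1·m_2 = 6(Δ_1 - Δ_0) = -24
Clamped end conditions give two more equations: 2h_0·m_0 + h_0·m_1 = 6(Δ_0 - s'(1)) = -12 and h_1·m_1 + 2h_1·m_2 = 6(s'(3) - Δ_1) = 30.
Solving the tridiagonal system: m_0 = -1/2, m_1 = -11, m_2 = 41/2.

-11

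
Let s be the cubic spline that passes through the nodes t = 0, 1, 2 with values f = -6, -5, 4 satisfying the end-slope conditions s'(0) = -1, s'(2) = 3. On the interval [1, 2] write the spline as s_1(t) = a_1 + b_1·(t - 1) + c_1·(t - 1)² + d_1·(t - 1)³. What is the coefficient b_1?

With σ_i denoting the second derivative at x_i, h_i = 1, 1, and Δ_i = (y_(i+1) − y_i)/h_i = 1, 9:
  1·σ_0 + 4·σ_1 + 1·σ_2 = 6(Δ_1 - Δ_0) = 48
Clamped end conditions give two more equations: 2h_0·σ_0 + h_0·σ_1 = 6(Δ_0 - s'(0)) = 12 and h_1·σ_1 + 2h_1·σ_2 = 6(s'(2) - Δ_1) = -36.
Solving: σ_0 = -4, σ_1 = 20, σ_2 = -28.
On [1, 2], with s_1(t) = a_1 + b_1·(t - 1) + c_1·(t - 1)² + d_1·(t - 1)³: c_1 = σ_1/2 = 10, d_1 = (σ_2 - σ_1)/(6h_1) = -8, b_1 = Δ_1 - h_1(2σ_1 + σ_2)/6 = 7.

7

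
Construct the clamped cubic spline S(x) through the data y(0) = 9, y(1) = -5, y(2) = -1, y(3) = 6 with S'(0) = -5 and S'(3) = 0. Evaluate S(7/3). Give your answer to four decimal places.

With M_i denoting the second derivative at x_i, h_i = 1, 1, 1, and Δ_i = (y_(i+1) − y_i)/h_i = -14, 4, 7:
  1·M_0 + 4·M_1 + 1·M_2 = 6(Δ_1 - Δ_0) = 108
  1·M_1 + 4·M_2 + 1·M_3 = 6(Δ_2 - Δ_1) = 18
Clamped end conditions give two more equations: 2h_0·M_0 + h_0·M_1 = 6(Δ_0 - S'(0)) = -54 and h_2·M_2 + 2h_2·M_3 = 6(S'(3) - Δ_2) = -42.
Forward elimination and back-substitution give M_0 = -694/15, M_1 = 578/15, M_2 = 2/15, M_3 = -316/15.
On [2, 3], S(x) = -1 + 157/15·(x - 2) + 1/15·(x - 2)² - 53/15·(x - 2)³.
With (x - 2) = 1/3: S(7/3) = 958/405.

2.3654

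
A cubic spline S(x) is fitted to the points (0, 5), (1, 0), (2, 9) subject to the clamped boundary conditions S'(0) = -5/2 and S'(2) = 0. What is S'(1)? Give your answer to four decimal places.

3.6250

Write M_i for S''(x_i). With h_i = 1, 1 and divided differences Δ_i = -5, 9, the continuity of S' gives the tridiagonal system
  1·M_0 + 4·M_1 + 1·M_2 = 6(Δ_1 - Δ_0) = 84
Clamped end conditions give two more equations: 2h_0·M_0 + h_0·M_1 = 6(Δ_0 - S'(0)) = -15 and h_1·M_1 + 2h_1·M_2 = 6(S'(2) - Δ_1) = -54.
Solving: M_0 = -109/4, M_1 = 79/2, M_2 = -187/4.
On [1, 2], S'(x) = b_1 + 2c_1·(x - 1) + 3d_1·(x - 1)² with b_1 = Δ_1 - h_1(2M_1 + M_2)/6 = 29/8, c_1 = M_1/2 = 79/4, d_1 = (M_2 - M_1)/(6h_1) = -115/8. So S'(1) = 29/8.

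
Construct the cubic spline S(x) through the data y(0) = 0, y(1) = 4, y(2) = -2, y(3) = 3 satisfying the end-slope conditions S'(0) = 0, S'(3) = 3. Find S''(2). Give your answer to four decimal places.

Write σ_i for S''(x_i). With h_i = 1, 1, 1 and divided differences Δ_i = 4, -6, 5, the continuity of S' gives the tridiagonal system
  1·σ_0 + 4·σ_1 + 1·σ_2 = 6(Δ_1 - Δ_0) = -60
  1·σ_1 + 4·σ_2 + 1·σ_3 = 6(Δ_2 - Δ_1) = 66
Clamped end conditions give two more equations: 2h_0·σ_0 + h_0·σ_1 = 6(Δ_0 - S'(0)) = 24 and h_2·σ_2 + 2h_2·σ_3 = 6(S'(3) - Δ_2) = -12.
Solving the tridiagonal system: σ_0 = 132/5, σ_1 = -144/5, σ_2 = 144/5, σ_3 = -102/5.

28.8000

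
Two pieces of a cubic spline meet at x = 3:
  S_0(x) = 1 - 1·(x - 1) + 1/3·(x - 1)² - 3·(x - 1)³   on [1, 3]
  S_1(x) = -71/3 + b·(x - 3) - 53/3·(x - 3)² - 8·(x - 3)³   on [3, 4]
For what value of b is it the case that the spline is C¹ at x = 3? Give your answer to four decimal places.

S_0'(x) = -1 + 2/3·(x - 1) - 9·(x - 1)², so S_0'(3) = -107/3. On the right, S_1'(3) = b, so b = -107/3.

-35.6667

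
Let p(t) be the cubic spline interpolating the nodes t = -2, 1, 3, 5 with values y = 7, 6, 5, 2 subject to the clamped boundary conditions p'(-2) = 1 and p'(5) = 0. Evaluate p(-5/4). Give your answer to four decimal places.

7.3264

Let m_i = p''(x_i). Step sizes h_i = 3, 2, 2; slopes of the chords Δ_i = (y_(i+1) - y_i)/h_i = -1/3, -1/2, -3/2.
  3·m_0 + 10·m_1 + 2·m_2 = 6(Δ_1 - Δ_0) = -1
  2·m_1 + 8·m_2 + 2·m_3 = 6(Δ_2 - Δ_1) = -6
Clamped end conditions give two more equations: 2h_0·m_0 + h_0·m_1 = 6(Δ_0 - p'(-2)) = -8 and h_2·m_2 + 2h_2·m_3 = 6(p'(5) - Δ_2) = 9.
Hence m_0 = -190/111, m_1 = 28/37, m_2 = -127/74, m_3 = 115/37.
On [-2, 1], p(t) = 7 + 1·(t + 2) - 95/111·(t + 2)² + 137/999·(t + 2)³.
With (t + 2) = 3/4: p(-5/4) = 17349/2368.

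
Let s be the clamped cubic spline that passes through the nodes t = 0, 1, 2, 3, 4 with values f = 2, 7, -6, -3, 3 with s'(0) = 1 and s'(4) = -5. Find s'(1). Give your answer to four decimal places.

-3.9821

Write m_i for s''(x_i). With h_i = 1, 1, 1, 1 and divided differences Δ_i = 5, -13, 3, 6, the continuity of s' gives the tridiagonal system
  1·m_0 + 4·m_1 + 1·m_2 = 6(Δ_1 - Δ_0) = -108
  1·m_1 + 4·m_2 + 1·m_3 = 6(Δ_2 - Δ_1) = 96
  1·m_2 + 4·m_3 + 1·m_4 = 6(Δ_3 - Δ_2) = 18
Clamped end conditions give two more equations: 2h_0·m_0 + h_0·m_1 = 6(Δ_0 - s'(0)) = 24 and h_3·m_3 + 2h_3·m_4 = 6(s'(4) - Δ_3) = -66.
Solving the tridiagonal system: m_0 = 951/28, m_1 = -615/14, m_2 = 135/4, m_3 = 69/14, m_4 = -993/28.
On [1, 2], s'(t) = b_1 + 2c_1·(t - 1) + 3d_1·(t - 1)² with b_1 = Δ_1 - h_1(2m_1 + m_2)/6 = -223/56, c_1 = m_1/2 = -615/28, d_1 = (m_2 - m_1)/(6h_1) = 725/56. So s'(1) = -223/56.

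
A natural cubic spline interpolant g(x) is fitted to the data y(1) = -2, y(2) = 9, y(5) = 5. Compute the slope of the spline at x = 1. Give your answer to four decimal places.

12.5417

Write σ_i for g''(x_i). With h_i = 1, 3 and divided differences Δ_i = 11, -4/3, the continuity of g' gives the tridiagonal system
  1·σ_0 + 8·σ_1 + 3·σ_2 = 6(Δ_1 - Δ_0) = -74
Natural end conditions: σ_0 = σ_2 = 0.
Solving: σ_0 = 0, σ_1 = -37/4, σ_2 = 0.
On [1, 2], g'(x) = b_0 + 2c_0·(x - 1) + 3d_0·(x - 1)² with b_0 = Δ_0 - h_0(2σ_0 + σ_1)/6 = 301/24, c_0 = σ_0/2 = 0, d_0 = (σ_1 - σ_0)/(6h_0) = -37/24. So g'(1) = 301/24.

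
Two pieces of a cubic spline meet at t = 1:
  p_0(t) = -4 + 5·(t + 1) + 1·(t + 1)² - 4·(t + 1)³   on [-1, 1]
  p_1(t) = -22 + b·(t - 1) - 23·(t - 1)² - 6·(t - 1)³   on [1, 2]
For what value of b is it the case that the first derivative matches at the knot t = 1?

-39

p_0'(t) = 5 + 2·(t + 1) - 12·(t + 1)², so p_0'(1) = -39. On the right, p_1'(1) = b, so b = -39.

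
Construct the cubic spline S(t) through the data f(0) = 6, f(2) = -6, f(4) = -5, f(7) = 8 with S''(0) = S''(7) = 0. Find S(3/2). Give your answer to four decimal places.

-3.9901

Write M_i for S''(x_i). With h_i = 2, 2, 3 and divided differences Δ_i = -6, 1/2, 13/3, the continuity of S' gives the tridiagonal system
  2·M_0 + 8·M_1 + 2·M_2 = 6(Δ_1 - Δ_0) = 39
  2·M_1 + 10·M_2 + 3·M_3 = 6(Δ_2 - Δ_1) = 23
Natural end conditions: M_0 = M_3 = 0.
Solving the tridiagonal system: M_0 = 0, M_1 = 86/19, M_2 = 53/38, M_3 = 0.
On [0, 2], S(t) = 6 - 428/57·t + 0·t² + 43/114·t³.
With t = 3/2: S(3/2) = -1213/304.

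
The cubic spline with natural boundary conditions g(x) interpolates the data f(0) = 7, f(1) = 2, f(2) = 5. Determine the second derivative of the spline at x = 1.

With σ_i denoting the second derivative at x_i, h_i = 1, 1, and Δ_i = (y_(i+1) − y_i)/h_i = -5, 3:
  1·σ_0 + 4·σ_1 + 1·σ_2 = 6(Δ_1 - Δ_0) = 48
Natural end conditions: σ_0 = σ_2 = 0.
Hence σ_0 = 0, σ_1 = 12, σ_2 = 0.

12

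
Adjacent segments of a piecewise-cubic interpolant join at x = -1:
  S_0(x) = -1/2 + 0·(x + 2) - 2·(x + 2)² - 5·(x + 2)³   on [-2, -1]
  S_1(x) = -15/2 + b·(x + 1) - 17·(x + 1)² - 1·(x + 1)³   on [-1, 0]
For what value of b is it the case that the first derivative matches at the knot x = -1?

-19

S_0'(x) = 0 - 4·(x + 2) - 15·(x + 2)², so S_0'(-1) = -19. On the right, S_1'(-1) = b, so b = -19.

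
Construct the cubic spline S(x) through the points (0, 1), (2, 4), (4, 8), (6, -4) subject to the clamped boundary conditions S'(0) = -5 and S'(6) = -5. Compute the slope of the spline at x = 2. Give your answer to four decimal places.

4.6000

Put σ_i = S'' at the i-th knot. Here h = (2, 2, 2) and Δ = (3/2, 2, -6), so the interior equations h_(i-1)·σ_(i-1) + 2(h_(i-1)+h_i)·σ_i + h_i·σ_(i+1) = 6(Δ_i − Δ_(i-1)) read
  2·σ_0 + 8·σ_1 + 2·σ_2 = 6(Δ_1 - Δ_0) = 3
  2·σ_1 + 8·σ_2 + 2·σ_3 = 6(Δ_2 - Δ_1) = -48
Clamped end conditions give two more equations: 2h_0·σ_0 + h_0·σ_1 = 6(Δ_0 - S'(0)) = 39 and h_2·σ_2 + 2h_2·σ_3 = 6(S'(6) - Δ_2) = 6.
Solving: σ_0 = 99/10, σ_1 = -3/10, σ_2 = -36/5, σ_3 = 51/10.
On [2, 4], S'(x) = b_1 + 2c_1·(x - 2) + 3d_1·(x - 2)² with b_1 = Δ_1 - h_1(2σ_1 + σ_2)/6 = 23/5, c_1 = σ_1/2 = -3/20, d_1 = (σ_2 - σ_1)/(6h_1) = -23/40. So S'(2) = 23/5.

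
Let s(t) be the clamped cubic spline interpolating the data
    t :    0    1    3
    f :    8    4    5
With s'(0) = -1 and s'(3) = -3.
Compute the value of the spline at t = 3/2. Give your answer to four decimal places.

Let M_i = s''(x_i). Step sizes h_i = 1, 2; slopes of the chords Δ_i = (y_(i+1) - y_i)/h_i = -4, 1/2.
  1·M_0 + 6·M_1 + 2·M_2 = 6(Δ_1 - Δ_0) = 27
Clamped end conditions give two more equations: 2h_0·M_0 + h_0·M_1 = 6(Δ_0 - s'(0)) = -18 and h_1·M_1 + 2h_1·M_2 = 6(s'(3) - Δ_1) = -21.
Hence M_0 = -85/6, M_1 = 31/3, M_2 = -125/12.
On [1, 3], s(t) = 4 - 35/12·(t - 1) + 31/6·(t - 1)² - 83/48·(t - 1)³.
With (t - 1) = 1/2: s(3/2) = 463/128.

3.6172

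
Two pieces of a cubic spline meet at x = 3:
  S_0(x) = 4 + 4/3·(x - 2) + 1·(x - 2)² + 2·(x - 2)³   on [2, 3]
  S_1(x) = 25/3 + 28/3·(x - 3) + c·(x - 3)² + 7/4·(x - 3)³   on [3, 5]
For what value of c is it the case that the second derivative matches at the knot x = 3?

S_0''(x) = 2 + 12·(x - 2), so S_0''(3) = 14. On the right, S_1''(3) = 2c, so c = 7.

7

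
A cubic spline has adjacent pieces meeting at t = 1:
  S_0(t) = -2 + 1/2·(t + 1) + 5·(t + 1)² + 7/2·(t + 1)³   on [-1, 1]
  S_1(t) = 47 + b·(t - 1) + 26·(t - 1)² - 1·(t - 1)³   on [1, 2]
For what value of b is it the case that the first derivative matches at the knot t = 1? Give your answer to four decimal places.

62.5000

S_0'(t) = 1/2 + 10·(t + 1) + 21/2·(t + 1)², so S_0'(1) = 125/2. On the right, S_1'(1) = b, so b = 125/2.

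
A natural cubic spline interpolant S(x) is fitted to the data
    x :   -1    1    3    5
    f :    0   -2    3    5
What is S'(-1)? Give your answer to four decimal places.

-2.0333

Let m_i = S''(x_i). Step sizes h_i = 2, 2, 2; slopes of the chords Δ_i = (y_(i+1) - y_i)/h_i = -1, 5/2, 1.
  2·m_0 + 8·m_1 + 2·m_2 = 6(Δ_1 - Δ_0) = 21
  2·m_1 + 8·m_2 + 2·m_3 = 6(Δ_2 - Δ_1) = -9
Natural end conditions: m_0 = m_3 = 0.
Forward elimination and back-substitution give m_0 = 0, m_1 = 31/10, m_2 = -19/10, m_3 = 0.
On [-1, 1], S'(x) = b_0 + 2c_0·(x + 1) + 3d_0·(x + 1)² with b_0 = Δ_0 - h_0(2m_0 + m_1)/6 = -61/30, c_0 = m_0/2 = 0, d_0 = (m_1 - m_0)/(6h_0) = 31/120. So S'(-1) = -61/30.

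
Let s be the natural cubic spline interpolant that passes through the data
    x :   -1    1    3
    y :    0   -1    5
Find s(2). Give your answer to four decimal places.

1.3438

With M_i denoting the second derivative at x_i, h_i = 2, 2, and Δ_i = (y_(i+1) − y_i)/h_i = -1/2, 3:
  2·M_0 + 8·M_1 + 2·M_2 = 6(Δ_1 - Δ_0) = 21
Natural end conditions: M_0 = M_2 = 0.
Forward elimination and back-substitution give M_0 = 0, M_1 = 21/8, M_2 = 0.
On [1, 3], s(x) = -1 + 5/4·(x - 1) + 21/16·(x - 1)² - 7/32·(x - 1)³.
With (x - 1) = 1: s(2) = 43/32.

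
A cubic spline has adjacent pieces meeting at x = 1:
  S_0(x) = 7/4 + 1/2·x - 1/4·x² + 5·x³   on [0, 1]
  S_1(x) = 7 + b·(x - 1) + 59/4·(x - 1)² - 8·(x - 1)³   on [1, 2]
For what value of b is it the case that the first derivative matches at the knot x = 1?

S_0'(x) = 1/2 - 1/2·x + 15·x², so S_0'(1) = 15. On the right, S_1'(1) = b, so b = 15.

15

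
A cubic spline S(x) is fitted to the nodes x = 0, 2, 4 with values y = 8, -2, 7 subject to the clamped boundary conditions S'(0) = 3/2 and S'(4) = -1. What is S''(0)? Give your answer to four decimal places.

-17.5000

Put M_i = S'' at the i-th knot. Here h = (2, 2) and Δ = (-5, 9/2), so the interior equations h_(i-1)·M_(i-1) + 2(h_(i-1)+h_i)·M_i + h_i·M_(i+1) = 6(Δ_i − Δ_(i-1)) read
  2·M_0 + 8·M_1 + 2·M_2 = 6(Δ_1 - Δ_0) = 57
Clamped end conditions give two more equations: 2h_0·M_0 + h_0·M_1 = 6(Δ_0 - S'(0)) = -39 and h_1·M_1 + 2h_1·M_2 = 6(S'(4) - Δ_1) = -33.
Hence M_0 = -35/2, M_1 = 31/2, M_2 = -16.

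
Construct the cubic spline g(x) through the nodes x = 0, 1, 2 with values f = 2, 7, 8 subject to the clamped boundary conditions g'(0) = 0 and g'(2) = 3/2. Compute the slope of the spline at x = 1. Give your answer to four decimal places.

Write M_i for g''(x_i). With h_i = 1, 1 and divided differences Δ_i = 5, 1, the continuity of g' gives the tridiagonal system
  1·M_0 + 4·M_1 + 1·M_2 = 6(Δ_1 - Δ_0) = -24
Clamped end conditions give two more equations: 2h_0·M_0 + h_0·M_1 = 6(Δ_0 - g'(0)) = 30 and h_1·M_1 + 2h_1·M_2 = 6(g'(2) - Δ_1) = 3.
Solving: M_0 = 87/4, M_1 = -27/2, M_2 = 33/4.
On [1, 2], g'(x) = b_1 + 2c_1·(x - 1) + 3d_1·(x - 1)² with b_1 = Δ_1 - h_1(2M_1 + M_2)/6 = 33/8, c_1 = M_1/2 = -27/4, d_1 = (M_2 - M_1)/(6h_1) = 29/8. So g'(1) = 33/8.

4.1250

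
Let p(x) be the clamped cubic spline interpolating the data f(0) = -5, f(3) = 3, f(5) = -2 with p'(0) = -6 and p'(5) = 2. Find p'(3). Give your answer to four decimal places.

Write M_i for p''(x_i). With h_i = 3, 2 and divided differences Δ_i = 8/3, -5/2, the continuity of p' gives the tridiagonal system
  3·M_0 + 10·M_1 + 2·M_2 = 6(Δ_1 - Δ_0) = -31
Clamped end conditions give two more equations: 2h_0·M_0 + h_0·M_1 = 6(Δ_0 - p'(0)) = 52 and h_1·M_1 + 2h_1·M_2 = 6(p'(5) - Δ_1) = 27.
Solving: M_0 = 401/30, M_1 = -47/5, M_2 = 229/20.
On [3, 5], p'(x) = b_1 + 2c_1·(x - 3) + 3d_1·(x - 3)² with b_1 = Δ_1 - h_1(2M_1 + M_2)/6 = -1/20, c_1 = M_1/2 = -47/10, d_1 = (M_2 - M_1)/(6h_1) = 139/80. So p'(3) = -1/20.

-0.0500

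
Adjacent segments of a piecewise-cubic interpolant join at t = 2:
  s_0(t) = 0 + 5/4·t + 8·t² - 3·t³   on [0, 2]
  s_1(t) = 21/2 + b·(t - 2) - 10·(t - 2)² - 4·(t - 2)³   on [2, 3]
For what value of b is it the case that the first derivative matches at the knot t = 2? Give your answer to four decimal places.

s_0'(t) = 5/4 + 16·t - 9·t², so s_0'(2) = -11/4. On the right, s_1'(2) = b, so b = -11/4.

-2.7500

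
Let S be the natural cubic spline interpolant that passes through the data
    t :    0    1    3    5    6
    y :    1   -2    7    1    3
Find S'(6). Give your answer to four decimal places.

3.4167

Put m_i = S'' at the i-th knot. Here h = (1, 2, 2, 1) and Δ = (-3, 9/2, -3, 2), so the interior equations h_(i-1)·m_(i-1) + 2(h_(i-1)+h_i)·m_i + h_i·m_(i+1) = 6(Δ_i − Δ_(i-1)) read
  1·m_0 + 6·m_1 + 2·m_2 = 6(Δ_1 - Δ_0) = 45
  2·m_1 + 8·m_2 + 2·m_3 = 6(Δ_2 - Δ_1) = -45
  2·m_2 + 6·m_3 + 1·m_4 = 6(Δ_3 - Δ_2) = 30
Natural end conditions: m_0 = m_4 = 0.
Solving the tridiagonal system: m_0 = 0, m_1 = 11, m_2 = -21/2, m_3 = 17/2, m_4 = 0.
On [5, 6], S'(t) = b_3 + 2c_3·(t - 5) + 3d_3·(t - 5)² with b_3 = Δ_3 - h_3(2m_3 + m_4)/6 = -5/6, c_3 = m_3/2 = 17/4, d_3 = (m_4 - m_3)/(6h_3) = -17/12. So S'(6) = 41/12.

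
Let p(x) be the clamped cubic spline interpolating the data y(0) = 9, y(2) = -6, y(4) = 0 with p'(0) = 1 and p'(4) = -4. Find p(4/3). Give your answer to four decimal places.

Write σ_i for p''(x_i). With h_i = 2, 2 and divided differences Δ_i = -15/2, 3, the continuity of p' gives the tridiagonal system
  2·σ_0 + 8·σ_1 + 2·σ_2 = 6(Δ_1 - Δ_0) = 63
Clamped end conditions give two more equations: 2h_0·σ_0 + h_0·σ_1 = 6(Δ_0 - p'(0)) = -51 and h_1·σ_1 + 2h_1·σ_2 = 6(p'(4) - Δ_1) = -42.
Forward elimination and back-substitution give σ_0 = -175/8, σ_1 = 73/4, σ_2 = -157/8.
On [0, 2], p(x) = 9 + 1·x - 175/16·x² + 107/32·x³.
With x = 4/3: p(4/3) = -32/27.

-1.1852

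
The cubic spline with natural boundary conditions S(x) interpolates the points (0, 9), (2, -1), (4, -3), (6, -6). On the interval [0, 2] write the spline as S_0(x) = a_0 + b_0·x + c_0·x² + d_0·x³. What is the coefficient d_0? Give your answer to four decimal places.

With M_i denoting the second derivative at x_i, h_i = 2, 2, 2, and Δ_i = (y_(i+1) − y_i)/h_i = -5, -1, -3/2:
  2·M_0 + 8·M_1 + 2·M_2 = 6(Δ_1 - Δ_0) = 24
  2·M_1 + 8·M_2 + 2·M_3 = 6(Δ_2 - Δ_1) = -3
Natural end conditions: M_0 = M_3 = 0.
Hence M_0 = 0, M_1 = 33/10, M_2 = -6/5, M_3 = 0.
On [0, 2], with S_0(x) = a_0 + b_0·x + c_0·x² + d_0·x³: c_0 = M_0/2 = 0, d_0 = (M_1 - M_0)/(6h_0) = 11/40, b_0 = Δ_0 - h_0(2M_0 + M_1)/6 = -61/10.

0.2750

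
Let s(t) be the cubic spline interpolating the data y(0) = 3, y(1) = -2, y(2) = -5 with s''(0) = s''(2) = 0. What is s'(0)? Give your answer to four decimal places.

Put M_i = s'' at the i-th knot. Here h = (1, 1) and Δ = (-5, -3), so the interior equations h_(i-1)·M_(i-1) + 2(h_(i-1)+h_i)·M_i + h_i·M_(i+1) = 6(Δ_i − Δ_(i-1)) read
  1·M_0 + 4·M_1 + 1·M_2 = 6(Δ_1 - Δ_0) = 12
Natural end conditions: M_0 = M_2 = 0.
Forward elimination and back-substitution give M_0 = 0, M_1 = 3, M_2 = 0.
On [0, 1], s'(t) = b_0 + 2c_0·t + 3d_0·t² with b_0 = Δ_0 - h_0(2M_0 + M_1)/6 = -11/2, c_0 = M_0/2 = 0, d_0 = (M_1 - M_0)/(6h_0) = 1/2. So s'(0) = -11/2.

-5.5000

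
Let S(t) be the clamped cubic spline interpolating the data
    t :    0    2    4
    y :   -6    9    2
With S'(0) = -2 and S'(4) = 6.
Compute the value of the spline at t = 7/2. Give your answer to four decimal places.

1.5938

Write m_i for S''(x_i). With h_i = 2, 2 and divided differences Δ_i = 15/2, -7/2, the continuity of S' gives the tridiagonal system
  2·m_0 + 8·m_1 + 2·m_2 = 6(Δ_1 - Δ_0) = -66
Clamped end conditions give two more equations: 2h_0·m_0 + h_0·m_1 = 6(Δ_0 - S'(0)) = 57 and h_1·m_1 + 2h_1·m_2 = 6(S'(4) - Δ_1) = 57.
Hence m_0 = 49/2, m_1 = -41/2, m_2 = 49/2.
On [2, 4], S(t) = 9 + 2·(t - 2) - 41/4·(t - 2)² + 15/4·(t - 2)³.
With (t - 2) = 3/2: S(7/2) = 51/32.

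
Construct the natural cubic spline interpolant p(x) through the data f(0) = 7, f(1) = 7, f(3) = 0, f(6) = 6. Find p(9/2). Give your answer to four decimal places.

0.5893

Write m_i for p''(x_i). With h_i = 1, 2, 3 and divided differences Δ_i = 0, -7/2, 2, the continuity of p' gives the tridiagonal system
  1·m_0 + 6·m_1 + 2·m_2 = 6(Δ_1 - Δ_0) = -21
  2·m_1 + 10·m_2 + 3·m_3 = 6(Δ_2 - Δ_1) = 33
Natural end conditions: m_0 = m_3 = 0.
Forward elimination and back-substitution give m_0 = 0, m_1 = -69/14, m_2 = 30/7, m_3 = 0.
On [3, 6], p(x) = 0 - 16/7·(x - 3) + 15/7·(x - 3)² - 5/21·(x - 3)³.
With (x - 3) = 3/2: p(9/2) = 33/56.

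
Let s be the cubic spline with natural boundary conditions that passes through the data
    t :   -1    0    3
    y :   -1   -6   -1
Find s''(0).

Let σ_i = s''(x_i). Step sizes h_i = 1, 3; slopes of the chords Δ_i = (y_(i+1) - y_i)/h_i = -5, 5/3.
  1·σ_0 + 8·σ_1 + 3·σ_2 = 6(Δ_1 - Δ_0) = 40
Natural end conditions: σ_0 = σ_2 = 0.
Solving: σ_0 = 0, σ_1 = 5, σ_2 = 0.

5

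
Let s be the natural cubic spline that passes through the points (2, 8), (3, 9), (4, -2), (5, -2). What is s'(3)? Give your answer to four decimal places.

-6.8667

Let m_i = s''(x_i). Step sizes h_i = 1, 1, 1; slopes of the chords Δ_i = (y_(i+1) - y_i)/h_i = 1, -11, 0.
  1·m_0 + 4·m_1 + 1·m_2 = 6(Δ_1 - Δ_0) = -72
  1·m_1 + 4·m_2 + 1·m_3 = 6(Δ_2 - Δ_1) = 66
Natural end conditions: m_0 = m_3 = 0.
Forward elimination and back-substitution give m_0 = 0, m_1 = -118/5, m_2 = 112/5, m_3 = 0.
On [3, 4], s'(t) = b_1 + 2c_1·(t - 3) + 3d_1·(t - 3)² with b_1 = Δ_1 - h_1(2m_1 + m_2)/6 = -103/15, c_1 = m_1/2 = -59/5, d_1 = (m_2 - m_1)/(6h_1) = 23/3. So s'(3) = -103/15.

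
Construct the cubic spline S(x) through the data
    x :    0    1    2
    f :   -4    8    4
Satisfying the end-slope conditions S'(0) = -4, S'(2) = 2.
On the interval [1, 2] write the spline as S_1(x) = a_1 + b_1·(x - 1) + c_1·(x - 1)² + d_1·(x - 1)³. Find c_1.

With M_i denoting the second derivative at x_i, h_i = 1, 1, and Δ_i = (y_(i+1) − y_i)/h_i = 12, -4:
  1·M_0 + 4·M_1 + 1·M_2 = 6(Δ_1 - Δ_0) = -96
Clamped end conditions give two more equations: 2h_0·M_0 + h_0·M_1 = 6(Δ_0 - S'(0)) = 96 and h_1·M_1 + 2h_1·M_2 = 6(S'(2) - Δ_1) = 36.
Solving the tridiagonal system: M_0 = 75, M_1 = -54, M_2 = 45.
On [1, 2], with S_1(x) = a_1 + b_1·(x - 1) + c_1·(x - 1)² + d_1·(x - 1)³: c_1 = M_1/2 = -27, d_1 = (M_2 - M_1)/(6h_1) = 33/2, b_1 = Δ_1 - h_1(2M_1 + M_2)/6 = 13/2.

-27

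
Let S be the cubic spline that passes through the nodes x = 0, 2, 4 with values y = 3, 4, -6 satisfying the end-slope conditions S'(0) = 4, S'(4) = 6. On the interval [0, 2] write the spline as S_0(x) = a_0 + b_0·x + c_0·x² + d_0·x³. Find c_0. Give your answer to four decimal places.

-0.3125

Put M_i = S'' at the i-th knot. Here h = (2, 2) and Δ = (1/2, -5), so the interior equations h_(i-1)·M_(i-1) + 2(h_(i-1)+h_i)·M_i + h_i·M_(i+1) = 6(Δ_i − Δ_(i-1)) read
  2·M_0 + 8·M_1 + 2·M_2 = 6(Δ_1 - Δ_0) = -33
Clamped end conditions give two more equations: 2h_0·M_0 + h_0·M_1 = 6(Δ_0 - S'(0)) = -21 and h_1·M_1 + 2h_1·M_2 = 6(S'(4) - Δ_1) = 66.
Solving the tridiagonal system: M_0 = -5/8, M_1 = -37/4, M_2 = 169/8.
On [0, 2], with S_0(x) = a_0 + b_0·x + c_0·x² + d_0·x³: c_0 = M_0/2 = -5/16, d_0 = (M_1 - M_0)/(6h_0) = -23/32, b_0 = Δ_0 - h_0(2M_0 + M_1)/6 = 4.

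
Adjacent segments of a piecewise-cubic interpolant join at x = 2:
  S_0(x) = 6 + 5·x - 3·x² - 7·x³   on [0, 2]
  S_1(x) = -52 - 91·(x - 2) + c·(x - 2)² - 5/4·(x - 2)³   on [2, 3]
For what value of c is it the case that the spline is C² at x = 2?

-45

S_0''(x) = -6 - 42·x, so S_0''(2) = -90. On the right, S_1''(2) = 2c, so c = -45.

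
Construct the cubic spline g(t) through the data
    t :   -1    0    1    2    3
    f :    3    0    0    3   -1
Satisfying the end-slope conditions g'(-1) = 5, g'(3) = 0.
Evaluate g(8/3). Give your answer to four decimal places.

With σ_i denoting the second derivative at x_i, h_i = 1, 1, 1, 1, and Δ_i = (y_(i+1) − y_i)/h_i = -3, 0, 3, -4:
  1·σ_0 + 4·σ_1 + 1·σ_2 = 6(Δ_1 - Δ_0) = 18
  1·σ_1 + 4·σ_2 + 1·σ_3 = 6(Δ_2 - Δ_1) = 18
  1·σ_2 + 4·σ_3 + 1·σ_4 = 6(Δ_3 - Δ_2) = -42
Clamped end conditions give two more equations: 2h_0·σ_0 + h_0·σ_1 = 6(Δ_0 - g'(-1)) = -48 and h_3·σ_3 + 2h_3·σ_4 = 6(g'(3) - Δ_3) = 24.
Solving: σ_0 = -815/28, σ_1 = 143/14, σ_2 = 25/4, σ_3 = -241/14, σ_4 = 577/28.
On [2, 3], g(t) = 3 - 95/56·(t - 2) - 241/28·(t - 2)² + 353/56·(t - 2)³.
With (t - 2) = 2/3: g(8/3) = -67/756.

-0.0886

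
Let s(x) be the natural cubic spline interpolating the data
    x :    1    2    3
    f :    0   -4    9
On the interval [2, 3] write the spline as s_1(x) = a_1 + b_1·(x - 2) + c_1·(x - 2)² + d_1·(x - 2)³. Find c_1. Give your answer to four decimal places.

12.7500

With m_i denoting the second derivative at x_i, h_i = 1, 1, and Δ_i = (y_(i+1) − y_i)/h_i = -4, 13:
  1·m_0 + 4·m_1 + 1·m_2 = 6(Δ_1 - Δ_0) = 102
Natural end conditions: m_0 = m_2 = 0.
Forward elimination and back-substitution give m_0 = 0, m_1 = 51/2, m_2 = 0.
On [2, 3], with s_1(x) = a_1 + b_1·(x - 2) + c_1·(x - 2)² + d_1·(x - 2)³: c_1 = m_1/2 = 51/4, d_1 = (m_2 - m_1)/(6h_1) = -17/4, b_1 = Δ_1 - h_1(2m_1 + m_2)/6 = 9/2.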